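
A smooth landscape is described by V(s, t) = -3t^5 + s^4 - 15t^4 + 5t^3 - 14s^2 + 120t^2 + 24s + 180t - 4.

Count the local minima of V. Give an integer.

4

V separates as a function of s plus a function of t, so ∇V=0 decouples.
∂V/∂s = 4(s - 2)(s - 1)(s + 3) = 0 at s ∈ {-3, 1, 2}; ∂V/∂t = -15(t - 2)(t + 1)(t + 2)(t + 3) = 0 at t ∈ {-3, -2, -1, 2}.
The Hessian is diagonal: diag(V_ss, V_tt). Second derivatives: V_ss(-3)=80, V_ss(1)=-16, V_ss(2)=20; V_tt(-3)=150, V_tt(-2)=-60, V_tt(-1)=90, V_tt(2)=-900.
Local minima occur where both diagonal entries positive: (-3, -3), (-3, -1), (2, -3), (2, -1). Count: 4.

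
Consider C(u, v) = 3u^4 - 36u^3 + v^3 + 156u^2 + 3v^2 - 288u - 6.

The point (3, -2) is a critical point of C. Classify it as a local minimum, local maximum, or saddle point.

local maximum

The mixed partial ∂²C/∂u∂v is 0, so the Hessian at any point is diag(C_uu, C_vv) = diag(12(3u^2 - 18u + 26), 6(v + 1)).
At (3, -2): H = diag(-12, -6).
Both eigenvalues are negative, so H is negative definite: a local maximum.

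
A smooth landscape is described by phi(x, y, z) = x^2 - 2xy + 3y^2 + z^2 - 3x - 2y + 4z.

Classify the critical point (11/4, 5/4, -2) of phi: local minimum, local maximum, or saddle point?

The Hessian is constant: H = [[2, -2, 0], [-2, 6, 0], [0, 0, 2]].
Leading principal minors: Δ₁ = 2, Δ₂ = 8, Δ₃ = 16.
All leading minors are positive, so H is positive definite: a local minimum.

local minimum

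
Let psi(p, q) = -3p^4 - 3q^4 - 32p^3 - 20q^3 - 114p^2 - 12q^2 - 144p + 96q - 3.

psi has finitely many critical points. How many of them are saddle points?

4

psi separates as a function of p plus a function of q, so ∇psi=0 decouples.
∂psi/∂p = -12(p + 1)(p + 3)(p + 4) = 0 at p ∈ {-4, -3, -1}; ∂psi/∂q = -12(q - 1)(q + 2)(q + 4) = 0 at q ∈ {-4, -2, 1}.
The Hessian is diagonal: diag(psi_pp, psi_qq). Second derivatives: psi_pp(-4)=-36, psi_pp(-3)=24, psi_pp(-1)=-72; psi_qq(-4)=-120, psi_qq(-2)=72, psi_qq(1)=-180.
Saddle points occur where the two diagonal entries have opposite signs: (-4, -2), (-3, -4), (-3, 1), (-1, -2). Count: 4.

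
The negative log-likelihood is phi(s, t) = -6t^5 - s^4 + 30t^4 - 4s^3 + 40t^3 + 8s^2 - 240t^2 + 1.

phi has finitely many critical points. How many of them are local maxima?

4

phi separates as a function of s plus a function of t, so ∇phi=0 decouples.
∂phi/∂s = -4s(s - 1)(s + 4) = 0 at s ∈ {-4, 0, 1}; ∂phi/∂t = -30t(t - 4)(t - 2)(t + 2) = 0 at t ∈ {-2, 0, 2, 4}.
The Hessian is diagonal: diag(phi_ss, phi_tt). Second derivatives: phi_ss(-4)=-80, phi_ss(0)=16, phi_ss(1)=-20; phi_tt(-2)=1440, phi_tt(0)=-480, phi_tt(2)=480, phi_tt(4)=-1440.
Local maxima occur where both diagonal entries negative: (-4, 0), (-4, 4), (1, 0), (1, 4). Count: 4.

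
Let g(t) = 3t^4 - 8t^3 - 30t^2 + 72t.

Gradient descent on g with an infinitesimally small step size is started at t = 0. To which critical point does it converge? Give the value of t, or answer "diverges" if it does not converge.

g'(t) = 12(t - 3)(t - 1)(t + 2), so g'(0) = 72.
Gradient descent moves in the -g' direction, i.e. t is decreasing.
The nearest critical point in that direction is t = -2, where g'' = 180 > 0 (a local minimum). The iterate converges there.

-2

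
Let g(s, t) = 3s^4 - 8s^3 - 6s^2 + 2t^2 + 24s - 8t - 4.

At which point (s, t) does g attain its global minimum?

(-1, 2)

g(s,t) separates as P(s) + Q(t) − 4, so its minimum is min P + min Q − 4.
P'(s) = 12(s - 2)(s - 1)(s + 1) vanishes at s ∈ {-1, 1, 2}; Q'(t) = 4(t - 2) vanishes at t ∈ {2}.
Local minima of P (where P''>0): P(-1)=-19, P(2)=8. Local minima of Q: Q(2)=-8.
So the global minimum of g is P(-1) + Q(2) − 4 = -19 − 8 − 4 = -31, attained at (-1, 2).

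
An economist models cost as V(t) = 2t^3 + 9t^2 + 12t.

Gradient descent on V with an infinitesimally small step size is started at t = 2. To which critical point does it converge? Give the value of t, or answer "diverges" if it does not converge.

V'(t) = 6(t + 1)(t + 2), so V'(2) = 72.
Gradient descent moves in the -V' direction, i.e. t is decreasing.
The nearest critical point in that direction is t = -1, where V'' = 6 > 0 (a local minimum). The iterate converges there.

-1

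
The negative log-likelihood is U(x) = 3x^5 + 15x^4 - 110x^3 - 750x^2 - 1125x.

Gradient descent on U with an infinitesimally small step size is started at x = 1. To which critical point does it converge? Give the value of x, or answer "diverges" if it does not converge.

U'(x) = 15(x - 5)(x + 1)(x + 3)(x + 5), so U'(1) = -2880.
Gradient descent moves in the -U' direction, i.e. x is increasing.
The nearest critical point in that direction is x = 5, where U'' = 7200 > 0 (a local minimum). The iterate converges there.

5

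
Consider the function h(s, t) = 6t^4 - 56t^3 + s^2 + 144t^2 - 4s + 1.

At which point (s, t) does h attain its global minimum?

(2, 0)

h(s,t) separates as P(s) + Q(t) + 1, so its minimum is min P + min Q + 1.
P'(s) = 2s - 4 vanishes at s ∈ {2}; Q'(t) = 24t(t - 4)(t - 3) vanishes at t ∈ {0, 3, 4}.
Local minima of P (where P''>0): P(2)=-4. Local minima of Q: Q(0)=0, Q(4)=256.
So the global minimum of h is P(2) + Q(0) + 1 = -4 + 0 + 1 = -3, attained at (2, 0).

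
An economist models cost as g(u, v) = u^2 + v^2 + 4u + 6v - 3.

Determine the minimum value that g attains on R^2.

g(u,v) separates as P(u) + Q(v) − 3, so its minimum is min P + min Q − 3.
P'(u) = 2u + 4 vanishes at u ∈ {-2}; Q'(v) = 2v + 6 vanishes at v ∈ {-3}.
Local minima of P (where P''>0): P(-2)=-4. Local minima of Q: Q(-3)=-9.
So the global minimum of g is P(-2) + Q(-3) − 3 = -4 − 9 − 3 = -16, attained at (-2, -3).

-16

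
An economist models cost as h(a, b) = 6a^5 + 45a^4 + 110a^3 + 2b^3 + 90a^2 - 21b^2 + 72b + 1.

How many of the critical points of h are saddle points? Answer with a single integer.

4

h separates as a function of a plus a function of b, so ∇h=0 decouples.
∂h/∂a = 30a(a + 1)(a + 2)(a + 3) = 0 at a ∈ {-3, -2, -1, 0}; ∂h/∂b = 6(b - 4)(b - 3) = 0 at b ∈ {3, 4}.
The Hessian is diagonal: diag(h_aa, h_bb). Second derivatives: h_aa(-3)=-180, h_aa(-2)=60, h_aa(-1)=-60, h_aa(0)=180; h_bb(3)=-6, h_bb(4)=6.
Saddle points occur where the two diagonal entries have opposite signs: (-3, 4), (-2, 3), (-1, 4), (0, 3). Count: 4.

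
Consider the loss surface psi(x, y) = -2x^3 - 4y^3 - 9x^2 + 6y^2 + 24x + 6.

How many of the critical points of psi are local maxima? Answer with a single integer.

psi separates as a function of x plus a function of y, so ∇psi=0 decouples.
∂psi/∂x = -6(x - 1)(x + 4) = 0 at x ∈ {-4, 1}; ∂psi/∂y = -12y(y - 1) = 0 at y ∈ {0, 1}.
The Hessian is diagonal: diag(psi_xx, psi_yy). Second derivatives: psi_xx(-4)=30, psi_xx(1)=-30; psi_yy(0)=12, psi_yy(1)=-12.
Local maxima occur where both diagonal entries negative: (1, 1). Count: 1.

1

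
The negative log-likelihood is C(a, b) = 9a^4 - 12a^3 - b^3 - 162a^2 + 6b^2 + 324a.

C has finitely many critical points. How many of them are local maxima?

C separates as a function of a plus a function of b, so ∇C=0 decouples.
∂C/∂a = 36(a - 3)(a - 1)(a + 3) = 0 at a ∈ {-3, 1, 3}; ∂C/∂b = -3b(b - 4) = 0 at b ∈ {0, 4}.
The Hessian is diagonal: diag(C_aa, C_bb). Second derivatives: C_aa(-3)=864, C_aa(1)=-288, C_aa(3)=432; C_bb(0)=12, C_bb(4)=-12.
Local maxima occur where both diagonal entries negative: (1, 4). Count: 1.

1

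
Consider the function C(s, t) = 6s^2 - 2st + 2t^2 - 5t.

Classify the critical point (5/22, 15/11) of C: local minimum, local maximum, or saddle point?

The Hessian of C is constant: H = [[12, -2], [-2, 4]].
det(H) = 12·4 − (-2)² = 44.
det(H) > 0 and tr(H) = 16 > 0, so H is positive definite and the point is a local minimum.

local minimum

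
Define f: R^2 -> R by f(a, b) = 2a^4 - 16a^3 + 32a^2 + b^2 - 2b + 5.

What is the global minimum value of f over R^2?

4

f(a,b) separates as P(a) + Q(b) + 5, so its minimum is min P + min Q + 5.
P'(a) = 8a(a - 4)(a - 2) vanishes at a ∈ {0, 2, 4}; Q'(b) = 2b - 2 vanishes at b ∈ {1}.
Local minima of P (where P''>0): P(0)=0, P(4)=0. Local minima of Q: Q(1)=-1.
So the global minimum of f is P(0) + Q(1) + 5 = 0 − 1 + 5 = 4, attained at (0, 1).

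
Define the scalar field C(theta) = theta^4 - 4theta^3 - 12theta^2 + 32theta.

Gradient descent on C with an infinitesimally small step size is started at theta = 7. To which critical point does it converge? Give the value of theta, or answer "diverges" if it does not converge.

C'(theta) = 4(theta - 4)(theta - 1)(theta + 2), so C'(7) = 648.
Gradient descent moves in the -C' direction, i.e. theta is decreasing.
The nearest critical point in that direction is theta = 4, where C'' = 72 > 0 (a local minimum). The iterate converges there.

4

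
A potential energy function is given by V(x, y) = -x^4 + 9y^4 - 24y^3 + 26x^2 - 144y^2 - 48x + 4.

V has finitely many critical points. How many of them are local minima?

V separates as a function of x plus a function of y, so ∇V=0 decouples.
∂V/∂x = -4(x - 3)(x - 1)(x + 4) = 0 at x ∈ {-4, 1, 3}; ∂V/∂y = 36y(y - 4)(y + 2) = 0 at y ∈ {-2, 0, 4}.
The Hessian is diagonal: diag(V_xx, V_yy). Second derivatives: V_xx(-4)=-140, V_xx(1)=40, V_xx(3)=-56; V_yy(-2)=432, V_yy(0)=-288, V_yy(4)=864.
Local minima occur where both diagonal entries positive: (1, -2), (1, 4). Count: 2.

2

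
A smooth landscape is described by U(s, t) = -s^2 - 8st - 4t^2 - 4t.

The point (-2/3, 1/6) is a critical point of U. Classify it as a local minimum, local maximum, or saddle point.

saddle point

The Hessian of U is constant: H = [[-2, -8], [-8, -8]].
det(H) = (-2)·(-8) − (-8)² = -48.
Since det(H) < 0, H is indefinite and the critical point is a saddle point.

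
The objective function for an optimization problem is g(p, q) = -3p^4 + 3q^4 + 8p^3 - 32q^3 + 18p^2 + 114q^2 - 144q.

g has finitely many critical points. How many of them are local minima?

g separates as a function of p plus a function of q, so ∇g=0 decouples.
∂g/∂p = -12p(p - 3)(p + 1) = 0 at p ∈ {-1, 0, 3}; ∂g/∂q = 12(q - 4)(q - 3)(q - 1) = 0 at q ∈ {1, 3, 4}.
The Hessian is diagonal: diag(g_pp, g_qq). Second derivatives: g_pp(-1)=-48, g_pp(0)=36, g_pp(3)=-144; g_qq(1)=72, g_qq(3)=-24, g_qq(4)=36.
Local minima occur where both diagonal entries positive: (0, 1), (0, 4). Count: 2.

2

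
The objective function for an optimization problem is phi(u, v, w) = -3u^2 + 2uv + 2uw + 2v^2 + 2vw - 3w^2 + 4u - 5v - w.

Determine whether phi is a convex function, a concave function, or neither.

neither

phi is quadratic, so its Hessian is the constant matrix H = [[-6, 2, 2], [2, 4, 2], [2, 2, -6]].
Leading principal minors: -6, -28, 192.
Neither pattern holds ⇒ H is indefinite ⇒ neither convex nor concave.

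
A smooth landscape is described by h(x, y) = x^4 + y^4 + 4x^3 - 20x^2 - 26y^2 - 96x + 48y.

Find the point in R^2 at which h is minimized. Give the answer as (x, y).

h(x,y) separates as P(x) + Q(y), so its minimum is min P + min Q.
P'(x) = 4(x - 3)(x + 2)(x + 4) vanishes at x ∈ {-4, -2, 3}; Q'(y) = 4(y - 3)(y - 1)(y + 4) vanishes at y ∈ {-4, 1, 3}.
Local minima of P (where P''>0): P(-4)=64, P(3)=-279. Local minima of Q: Q(-4)=-352, Q(3)=-9.
So the global minimum of h is P(3) + Q(-4) = -279 − 352 = -631, attained at (3, -4).

(3, -4)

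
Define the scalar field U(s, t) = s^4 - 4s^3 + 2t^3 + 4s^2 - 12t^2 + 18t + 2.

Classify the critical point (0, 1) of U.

saddle point

The mixed partial ∂²U/∂s∂t is 0, so the Hessian at any point is diag(U_ss, U_tt) = diag(4(3s^2 - 6s + 2), 12(t - 2)).
At (0, 1): H = diag(8, -12).
The eigenvalues have opposite signs, so H is indefinite: a saddle point.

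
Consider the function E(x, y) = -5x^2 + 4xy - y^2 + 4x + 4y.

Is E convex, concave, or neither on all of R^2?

E is quadratic, so its Hessian is the constant matrix H = [[-10, 4], [4, -2]].
det(H) = 4, tr(H) = -12.
det(H) > 0 and tr(H) < 0, so H is negative definite everywhere: concave.

concave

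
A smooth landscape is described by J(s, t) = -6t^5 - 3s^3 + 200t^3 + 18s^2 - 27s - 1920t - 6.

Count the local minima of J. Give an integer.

2

J separates as a function of s plus a function of t, so ∇J=0 decouples.
∂J/∂s = -9(s - 3)(s - 1) = 0 at s ∈ {1, 3}; ∂J/∂t = -30(t - 4)(t - 2)(t + 2)(t + 4) = 0 at t ∈ {-4, -2, 2, 4}.
The Hessian is diagonal: diag(J_ss, J_tt). Second derivatives: J_ss(1)=18, J_ss(3)=-18; J_tt(-4)=2880, J_tt(-2)=-1440, J_tt(2)=1440, J_tt(4)=-2880.
Local minima occur where both diagonal entries positive: (1, -4), (1, 2). Count: 2.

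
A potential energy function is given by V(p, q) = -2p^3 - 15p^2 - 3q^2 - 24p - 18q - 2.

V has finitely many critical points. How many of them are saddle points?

1

V separates as a function of p plus a function of q, so ∇V=0 decouples.
∂V/∂p = -6(p + 1)(p + 4) = 0 at p ∈ {-4, -1}; ∂V/∂q = -6(q + 3) = 0 at q ∈ {-3}.
The Hessian is diagonal: diag(V_pp, V_qq). Second derivatives: V_pp(-4)=18, V_pp(-1)=-18; V_qq(-3)=-6.
Saddle points occur where the two diagonal entries have opposite signs: (-4, -3). Count: 1.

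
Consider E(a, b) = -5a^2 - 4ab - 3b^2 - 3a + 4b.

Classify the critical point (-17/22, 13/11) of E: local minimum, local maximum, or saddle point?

local maximum

The Hessian of E is constant: H = [[-10, -4], [-4, -6]].
det(H) = (-10)·(-6) − (-4)² = 44.
det(H) > 0 and tr(H) = -16 < 0, so H is negative definite and the point is a local maximum.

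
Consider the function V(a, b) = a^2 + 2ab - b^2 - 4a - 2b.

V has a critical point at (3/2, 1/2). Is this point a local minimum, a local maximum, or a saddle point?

saddle point

The Hessian of V is constant: H = [[2, 2], [2, -2]].
det(H) = 2·(-2) − 2² = -8.
Since det(H) < 0, H is indefinite and the critical point is a saddle point.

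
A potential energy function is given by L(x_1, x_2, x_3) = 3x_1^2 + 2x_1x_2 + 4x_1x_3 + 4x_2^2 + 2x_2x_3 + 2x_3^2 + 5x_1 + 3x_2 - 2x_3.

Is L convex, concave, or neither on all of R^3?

convex

L is quadratic, so its Hessian is the constant matrix H = [[6, 2, 4], [2, 8, 2], [4, 2, 4]].
Leading principal minors: 6, 44, 56.
All positive ⇒ H ≻ 0 ⇒ convex.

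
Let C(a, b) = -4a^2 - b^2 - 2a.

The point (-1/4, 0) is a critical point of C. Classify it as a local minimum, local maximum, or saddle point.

The Hessian of C is constant: H = [[-8, 0], [0, -2]].
det(H) = (-8)·(-2) − 0² = 16.
det(H) > 0 and tr(H) = -10 < 0, so H is negative definite and the point is a local maximum.

local maximum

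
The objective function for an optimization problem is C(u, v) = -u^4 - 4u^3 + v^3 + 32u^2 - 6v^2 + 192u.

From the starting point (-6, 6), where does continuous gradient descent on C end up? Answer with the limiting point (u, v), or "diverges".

diverges

C is separable, so gradient descent decouples: u follows -∂C/∂u, v follows -∂C/∂v.
∂C/∂u = -4(u - 4)(u + 3)(u + 4); at u=-6 this is 240, so u decreases.
∂C/∂v = 3v(v - 4); at v=6 this is 36, so v decreases.
The u-coordinate has no critical point in that direction and runs off to infinity.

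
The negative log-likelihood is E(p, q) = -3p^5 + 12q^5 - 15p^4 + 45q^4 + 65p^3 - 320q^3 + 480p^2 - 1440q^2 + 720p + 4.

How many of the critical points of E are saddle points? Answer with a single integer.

E separates as a function of p plus a function of q, so ∇E=0 decouples.
∂E/∂p = -15(p - 4)(p + 1)(p + 3)(p + 4) = 0 at p ∈ {-4, -3, -1, 4}; ∂E/∂q = 60q(q - 4)(q + 3)(q + 4) = 0 at q ∈ {-4, -3, 0, 4}.
The Hessian is diagonal: diag(E_pp, E_qq). Second derivatives: E_pp(-4)=360, E_pp(-3)=-210, E_pp(-1)=450, E_pp(4)=-4200; E_qq(-4)=-1920, E_qq(-3)=1260, E_qq(0)=-2880, E_qq(4)=13440.
Saddle points occur where the two diagonal entries have opposite signs: (-4, -4), (-4, 0), (-3, -3), (-3, 4), (-1, -4), (-1, 0), (4, -3), (4, 4). Count: 8.

8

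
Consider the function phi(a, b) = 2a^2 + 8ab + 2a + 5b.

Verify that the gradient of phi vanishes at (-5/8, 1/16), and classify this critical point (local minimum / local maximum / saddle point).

saddle point

∇phi = (4a + 8b + 2, 8a + 5); substituting (-5/8, 1/16) gives ∇phi = (0, 0), so (-5/8, 1/16) is indeed a critical point.
The Hessian of phi is constant: H = [[4, 8], [8, 0]].
det(H) = 4·0 − 8² = -64.
Since det(H) < 0, H is indefinite and the critical point is a saddle point.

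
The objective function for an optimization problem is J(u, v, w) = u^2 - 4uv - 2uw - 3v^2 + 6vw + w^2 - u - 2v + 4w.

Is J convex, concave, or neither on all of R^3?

J is quadratic, so its Hessian is the constant matrix H = [[2, -4, -2], [-4, -6, 6], [-2, 6, 2]].
Leading principal minors: 2, -28, -8.
Neither pattern holds ⇒ H is indefinite ⇒ neither convex nor concave.

neither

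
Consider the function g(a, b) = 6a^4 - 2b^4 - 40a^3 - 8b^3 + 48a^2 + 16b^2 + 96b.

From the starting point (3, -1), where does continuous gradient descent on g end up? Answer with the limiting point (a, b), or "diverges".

g is separable, so gradient descent decouples: a follows -∂g/∂a, b follows -∂g/∂b.
∂g/∂a = 24a(a - 4)(a - 1); at a=3 this is -144, so a increases.
∂g/∂b = -8(b - 2)(b + 2)(b + 3); at b=-1 this is 48, so b decreases.
a converges to its nearest critical value 4 (a local min of the a-part); b converges to -2. The iterate converges to (4, -2).

(4, -2)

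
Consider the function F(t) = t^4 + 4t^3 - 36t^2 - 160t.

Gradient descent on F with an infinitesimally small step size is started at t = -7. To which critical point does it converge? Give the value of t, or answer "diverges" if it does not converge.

F'(t) = 4(t - 4)(t + 2)(t + 5), so F'(-7) = -440.
Gradient descent moves in the -F' direction, i.e. t is increasing.
The nearest critical point in that direction is t = -5, where F'' = 108 > 0 (a local minimum). The iterate converges there.

-5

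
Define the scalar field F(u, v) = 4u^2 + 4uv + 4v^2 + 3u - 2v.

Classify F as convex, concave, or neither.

F is quadratic, so its Hessian is the constant matrix H = [[8, 4], [4, 8]].
det(H) = 48, tr(H) = 16.
det(H) > 0 and tr(H) > 0, so H is positive definite everywhere: convex.

convex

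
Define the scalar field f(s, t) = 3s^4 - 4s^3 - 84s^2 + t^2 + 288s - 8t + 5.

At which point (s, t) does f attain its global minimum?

(-4, 4)

f(s,t) separates as P(s) + Q(t) + 5, so its minimum is min P + min Q + 5.
P'(s) = 12(s - 3)(s - 2)(s + 4) vanishes at s ∈ {-4, 2, 3}; Q'(t) = 2(t - 4) vanishes at t ∈ {4}.
Local minima of P (where P''>0): P(-4)=-1472, P(3)=243. Local minima of Q: Q(4)=-16.
So the global minimum of f is P(-4) + Q(4) + 5 = -1472 − 16 + 5 = -1483, attained at (-4, 4).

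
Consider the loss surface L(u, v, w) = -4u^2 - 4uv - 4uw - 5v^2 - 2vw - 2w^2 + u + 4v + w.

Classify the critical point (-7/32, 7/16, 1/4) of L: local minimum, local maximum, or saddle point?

The Hessian is constant: H = [[-8, -4, -4], [-4, -10, -2], [-4, -2, -4]].
Leading principal minors: Δ₁ = -8, Δ₂ = 64, Δ₃ = -128.
The minors alternate sign starting negative (−, +, −), so H is negative definite: a local maximum.

local maximum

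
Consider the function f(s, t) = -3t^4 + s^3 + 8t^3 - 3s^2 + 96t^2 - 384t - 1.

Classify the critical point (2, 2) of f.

local minimum

The mixed partial ∂²f/∂s∂t is 0, so the Hessian at any point is diag(f_ss, f_tt) = diag(6(s - 1), 12(-3t^2 + 4t + 16)).
At (2, 2): H = diag(6, 144).
Both eigenvalues are positive, so H is positive definite: a local minimum.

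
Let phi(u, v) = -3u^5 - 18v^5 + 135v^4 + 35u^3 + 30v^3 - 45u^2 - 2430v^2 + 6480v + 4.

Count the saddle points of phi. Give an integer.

8

phi separates as a function of u plus a function of v, so ∇phi=0 decouples.
∂phi/∂u = -15u(u - 2)(u - 1)(u + 3) = 0 at u ∈ {-3, 0, 1, 2}; ∂phi/∂v = -90(v - 4)(v - 3)(v - 2)(v + 3) = 0 at v ∈ {-3, 2, 3, 4}.
The Hessian is diagonal: diag(phi_uu, phi_vv). Second derivatives: phi_uu(-3)=900, phi_uu(0)=-90, phi_uu(1)=60, phi_uu(2)=-150; phi_vv(-3)=18900, phi_vv(2)=-900, phi_vv(3)=540, phi_vv(4)=-1260.
Saddle points occur where the two diagonal entries have opposite signs: (-3, 2), (-3, 4), (0, -3), (0, 3), (1, 2), (1, 4), (2, -3), (2, 3). Count: 8.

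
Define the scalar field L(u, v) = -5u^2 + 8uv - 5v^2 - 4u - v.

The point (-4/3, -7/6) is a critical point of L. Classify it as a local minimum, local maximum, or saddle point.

local maximum

The Hessian of L is constant: H = [[-10, 8], [8, -10]].
det(H) = (-10)·(-10) − 8² = 36.
det(H) > 0 and tr(H) = -20 < 0, so H is negative definite and the point is a local maximum.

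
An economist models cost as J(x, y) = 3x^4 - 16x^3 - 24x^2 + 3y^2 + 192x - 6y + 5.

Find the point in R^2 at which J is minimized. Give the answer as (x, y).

(-2, 1)

J(x,y) separates as P(x) + Q(y) + 5, so its minimum is min P + min Q + 5.
P'(x) = 12(x - 4)(x - 2)(x + 2) vanishes at x ∈ {-2, 2, 4}; Q'(y) = 6y - 6 vanishes at y ∈ {1}.
Local minima of P (where P''>0): P(-2)=-304, P(4)=128. Local minima of Q: Q(1)=-3.
So the global minimum of J is P(-2) + Q(1) + 5 = -304 − 3 + 5 = -302, attained at (-2, 1).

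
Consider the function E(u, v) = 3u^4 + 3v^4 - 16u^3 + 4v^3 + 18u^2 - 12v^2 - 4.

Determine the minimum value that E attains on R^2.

-63

E(u,v) separates as P(u) + Q(v) − 4, so its minimum is min P + min Q − 4.
P'(u) = 12u(u - 3)(u - 1) vanishes at u ∈ {0, 1, 3}; Q'(v) = 12v(v - 1)(v + 2) vanishes at v ∈ {-2, 0, 1}.
Local minima of P (where P''>0): P(0)=0, P(3)=-27. Local minima of Q: Q(-2)=-32, Q(1)=-5.
So the global minimum of E is P(3) + Q(-2) − 4 = -27 − 32 − 4 = -63, attained at (3, -2).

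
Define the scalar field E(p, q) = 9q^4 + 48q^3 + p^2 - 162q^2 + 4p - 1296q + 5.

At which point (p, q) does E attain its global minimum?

(-2, 3)

E(p,q) separates as A(p) + B(q) + 5, so its minimum is min A + min B + 5.
A'(p) = 2p + 4 vanishes at p ∈ {-2}; B'(q) = 36(q - 3)(q + 3)(q + 4) vanishes at q ∈ {-4, -3, 3}.
Local minima of A (where A''>0): A(-2)=-4. Local minima of B: B(-4)=1824, B(3)=-3321.
So the global minimum of E is A(-2) + B(3) + 5 = -4 − 3321 + 5 = -3320, attained at (-2, 3).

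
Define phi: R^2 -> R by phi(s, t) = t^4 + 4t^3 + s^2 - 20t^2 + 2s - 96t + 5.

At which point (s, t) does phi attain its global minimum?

phi(s,t) separates as P(s) + Q(t) + 5, so its minimum is min P + min Q + 5.
P'(s) = 2s + 2 vanishes at s ∈ {-1}; Q'(t) = 4(t - 3)(t + 2)(t + 4) vanishes at t ∈ {-4, -2, 3}.
Local minima of P (where P''>0): P(-1)=-1. Local minima of Q: Q(-4)=64, Q(3)=-279.
So the global minimum of phi is P(-1) + Q(3) + 5 = -1 − 279 + 5 = -275, attained at (-1, 3).

(-1, 3)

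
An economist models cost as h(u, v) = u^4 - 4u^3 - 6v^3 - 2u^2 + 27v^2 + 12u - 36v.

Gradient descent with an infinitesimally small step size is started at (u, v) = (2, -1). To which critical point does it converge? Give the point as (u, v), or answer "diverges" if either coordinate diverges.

h is separable, so gradient descent decouples: u follows -∂h/∂u, v follows -∂h/∂v.
∂h/∂u = 4(u - 3)(u - 1)(u + 1); at u=2 this is -12, so u increases.
∂h/∂v = -18(v - 2)(v - 1); at v=-1 this is -108, so v increases.
u converges to its nearest critical value 3 (a local min of the u-part); v converges to 1. The iterate converges to (3, 1).

(3, 1)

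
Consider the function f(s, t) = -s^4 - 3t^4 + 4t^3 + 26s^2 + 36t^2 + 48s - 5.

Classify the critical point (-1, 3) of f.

The mixed partial ∂²f/∂s∂t is 0, so the Hessian at any point is diag(f_ss, f_tt) = diag(4(-3s^2 + 13), 12(-3t^2 + 2t + 6)).
At (-1, 3): H = diag(40, -180).
The eigenvalues have opposite signs, so H is indefinite: a saddle point.

saddle point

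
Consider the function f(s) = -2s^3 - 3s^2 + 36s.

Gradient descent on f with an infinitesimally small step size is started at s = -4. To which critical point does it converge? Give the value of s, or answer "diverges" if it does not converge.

f'(s) = -6(s - 2)(s + 3), so f'(-4) = -36.
Gradient descent moves in the -f' direction, i.e. s is increasing.
The nearest critical point in that direction is s = -3, where f'' = 30 > 0 (a local minimum). The iterate converges there.

-3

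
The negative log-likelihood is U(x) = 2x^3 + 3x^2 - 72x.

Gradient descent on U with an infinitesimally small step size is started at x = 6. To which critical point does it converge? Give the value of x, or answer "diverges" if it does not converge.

U'(x) = 6(x - 3)(x + 4), so U'(6) = 180.
Gradient descent moves in the -U' direction, i.e. x is decreasing.
The nearest critical point in that direction is x = 3, where U'' = 42 > 0 (a local minimum). The iterate converges there.

3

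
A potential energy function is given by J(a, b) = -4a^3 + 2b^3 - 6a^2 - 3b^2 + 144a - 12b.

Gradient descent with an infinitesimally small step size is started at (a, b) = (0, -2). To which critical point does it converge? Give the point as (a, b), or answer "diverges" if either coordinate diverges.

J is separable, so gradient descent decouples: a follows -∂J/∂a, b follows -∂J/∂b.
∂J/∂a = -12(a - 3)(a + 4); at a=0 this is 144, so a decreases.
∂J/∂b = 6(b - 2)(b + 1); at b=-2 this is 24, so b decreases.
The b-coordinate has no critical point in that direction and runs off to infinity.

diverges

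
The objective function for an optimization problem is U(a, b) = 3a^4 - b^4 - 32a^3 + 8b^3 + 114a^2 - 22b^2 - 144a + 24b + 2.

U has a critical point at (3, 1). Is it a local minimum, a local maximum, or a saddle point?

The mixed partial ∂²U/∂a∂b is 0, so the Hessian at any point is diag(U_aa, U_bb) = diag(12(3a^2 - 16a + 19), 4(-3b^2 + 12b - 11)).
At (3, 1): H = diag(-24, -8).
Both eigenvalues are negative, so H is negative definite: a local maximum.

local maximum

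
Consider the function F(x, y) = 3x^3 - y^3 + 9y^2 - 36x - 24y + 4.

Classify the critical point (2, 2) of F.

The mixed partial ∂²F/∂x∂y is 0, so the Hessian at any point is diag(F_xx, F_yy) = diag(18x, 6(-y + 3)).
At (2, 2): H = diag(36, 6).
Both eigenvalues are positive, so H is positive definite: a local minimum.

local minimum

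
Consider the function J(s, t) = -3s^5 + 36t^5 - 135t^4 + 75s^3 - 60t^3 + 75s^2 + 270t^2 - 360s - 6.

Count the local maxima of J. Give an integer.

4

J separates as a function of s plus a function of t, so ∇J=0 decouples.
∂J/∂s = -15(s - 4)(s - 1)(s + 2)(s + 3) = 0 at s ∈ {-3, -2, 1, 4}; ∂J/∂t = 180t(t - 3)(t - 1)(t + 1) = 0 at t ∈ {-1, 0, 1, 3}.
The Hessian is diagonal: diag(J_ss, J_tt). Second derivatives: J_ss(-3)=420, J_ss(-2)=-270, J_ss(1)=540, J_ss(4)=-1890; J_tt(-1)=-1440, J_tt(0)=540, J_tt(1)=-720, J_tt(3)=4320.
Local maxima occur where both diagonal entries negative: (-2, -1), (-2, 1), (4, -1), (4, 1). Count: 4.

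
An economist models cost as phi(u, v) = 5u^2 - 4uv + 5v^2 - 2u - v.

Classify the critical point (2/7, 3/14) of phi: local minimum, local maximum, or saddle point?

The Hessian of phi is constant: H = [[10, -4], [-4, 10]].
det(H) = 10·10 − (-4)² = 84.
det(H) > 0 and tr(H) = 20 > 0, so H is positive definite and the point is a local minimum.

local minimum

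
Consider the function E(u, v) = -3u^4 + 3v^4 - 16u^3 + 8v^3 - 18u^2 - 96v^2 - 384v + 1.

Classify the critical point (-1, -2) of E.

The mixed partial ∂²E/∂u∂v is 0, so the Hessian at any point is diag(E_uu, E_vv) = diag(-12(3u^2 + 8u + 3), 12(3v^2 + 4v - 16)).
At (-1, -2): H = diag(24, -144).
The eigenvalues have opposite signs, so H is indefinite: a saddle point.

saddle point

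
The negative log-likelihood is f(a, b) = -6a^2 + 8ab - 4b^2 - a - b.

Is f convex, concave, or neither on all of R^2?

concave

f is quadratic, so its Hessian is the constant matrix H = [[-12, 8], [8, -8]].
det(H) = 32, tr(H) = -20.
det(H) > 0 and tr(H) < 0, so H is negative definite everywhere: concave.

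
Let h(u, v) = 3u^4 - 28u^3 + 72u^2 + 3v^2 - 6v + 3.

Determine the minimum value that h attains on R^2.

h(u,v) separates as P(u) + Q(v) + 3, so its minimum is min P + min Q + 3.
P'(u) = 12u(u - 4)(u - 3) vanishes at u ∈ {0, 3, 4}; Q'(v) = 6v - 6 vanishes at v ∈ {1}.
Local minima of P (where P''>0): P(0)=0, P(4)=128. Local minima of Q: Q(1)=-3.
So the global minimum of h is P(0) + Q(1) + 3 = 0 − 3 + 3 = 0, attained at (0, 1).

0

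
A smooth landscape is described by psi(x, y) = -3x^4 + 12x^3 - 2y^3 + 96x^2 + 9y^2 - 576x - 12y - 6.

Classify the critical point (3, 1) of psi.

local minimum

The mixed partial ∂²psi/∂x∂y is 0, so the Hessian at any point is diag(psi_xx, psi_yy) = diag(12(-3x^2 + 6x + 16), 6(-2y + 3)).
At (3, 1): H = diag(84, 6).
Both eigenvalues are positive, so H is positive definite: a local minimum.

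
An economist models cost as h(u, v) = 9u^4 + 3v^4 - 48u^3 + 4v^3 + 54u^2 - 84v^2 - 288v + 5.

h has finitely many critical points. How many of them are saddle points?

h separates as a function of u plus a function of v, so ∇h=0 decouples.
∂h/∂u = 36u(u - 3)(u - 1) = 0 at u ∈ {0, 1, 3}; ∂h/∂v = 12(v - 4)(v + 2)(v + 3) = 0 at v ∈ {-3, -2, 4}.
The Hessian is diagonal: diag(h_uu, h_vv). Second derivatives: h_uu(0)=108, h_uu(1)=-72, h_uu(3)=216; h_vv(-3)=84, h_vv(-2)=-72, h_vv(4)=504.
Saddle points occur where the two diagonal entries have opposite signs: (0, -2), (1, -3), (1, 4), (3, -2). Count: 4.

4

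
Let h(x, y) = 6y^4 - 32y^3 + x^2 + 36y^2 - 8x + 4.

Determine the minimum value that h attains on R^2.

-66

h(x,y) separates as P(x) + Q(y) + 4, so its minimum is min P + min Q + 4.
P'(x) = 2x - 8 vanishes at x ∈ {4}; Q'(y) = 24y(y - 3)(y - 1) vanishes at y ∈ {0, 1, 3}.
Local minima of P (where P''>0): P(4)=-16. Local minima of Q: Q(0)=0, Q(3)=-54.
So the global minimum of h is P(4) + Q(3) + 4 = -16 − 54 + 4 = -66, attained at (4, 3).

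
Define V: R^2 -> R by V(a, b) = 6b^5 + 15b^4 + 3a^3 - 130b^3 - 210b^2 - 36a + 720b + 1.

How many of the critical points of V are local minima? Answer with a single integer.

V separates as a function of a plus a function of b, so ∇V=0 decouples.
∂V/∂a = 9(a - 2)(a + 2) = 0 at a ∈ {-2, 2}; ∂V/∂b = 30(b - 3)(b - 1)(b + 2)(b + 4) = 0 at b ∈ {-4, -2, 1, 3}.
The Hessian is diagonal: diag(V_aa, V_bb). Second derivatives: V_aa(-2)=-36, V_aa(2)=36; V_bb(-4)=-2100, V_bb(-2)=900, V_bb(1)=-900, V_bb(3)=2100.
Local minima occur where both diagonal entries positive: (2, -2), (2, 3). Count: 2.

2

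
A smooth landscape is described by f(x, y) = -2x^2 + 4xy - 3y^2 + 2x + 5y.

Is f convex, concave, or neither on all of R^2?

concave

f is quadratic, so its Hessian is the constant matrix H = [[-4, 4], [4, -6]].
det(H) = 8, tr(H) = -10.
det(H) > 0 and tr(H) < 0, so H is negative definite everywhere: concave.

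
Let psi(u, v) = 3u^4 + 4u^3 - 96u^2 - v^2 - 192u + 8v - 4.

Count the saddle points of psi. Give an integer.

psi separates as a function of u plus a function of v, so ∇psi=0 decouples.
∂psi/∂u = 12(u - 4)(u + 1)(u + 4) = 0 at u ∈ {-4, -1, 4}; ∂psi/∂v = -2(v - 4) = 0 at v ∈ {4}.
The Hessian is diagonal: diag(psi_uu, psi_vv). Second derivatives: psi_uu(-4)=288, psi_uu(-1)=-180, psi_uu(4)=480; psi_vv(4)=-2.
Saddle points occur where the two diagonal entries have opposite signs: (-4, 4), (4, 4). Count: 2.

2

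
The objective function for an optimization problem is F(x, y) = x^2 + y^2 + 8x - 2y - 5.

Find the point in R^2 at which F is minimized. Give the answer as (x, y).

F(x,y) separates as P(x) + Q(y) − 5, so its minimum is min P + min Q − 5.
P'(x) = 2x + 8 vanishes at x ∈ {-4}; Q'(y) = 2y - 2 vanishes at y ∈ {1}.
Local minima of P (where P''>0): P(-4)=-16. Local minima of Q: Q(1)=-1.
So the global minimum of F is P(-4) + Q(1) − 5 = -16 − 1 − 5 = -22, attained at (-4, 1).

(-4, 1)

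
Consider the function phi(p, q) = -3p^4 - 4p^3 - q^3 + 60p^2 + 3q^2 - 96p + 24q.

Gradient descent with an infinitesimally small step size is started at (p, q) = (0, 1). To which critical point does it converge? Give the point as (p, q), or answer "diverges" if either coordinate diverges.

(1, -2)

phi is separable, so gradient descent decouples: p follows -∂phi/∂p, q follows -∂phi/∂q.
∂phi/∂p = -12(p - 2)(p - 1)(p + 4); at p=0 this is -96, so p increases.
∂phi/∂q = -3(q - 4)(q + 2); at q=1 this is 27, so q decreases.
p converges to its nearest critical value 1 (a local min of the p-part); q converges to -2. The iterate converges to (1, -2).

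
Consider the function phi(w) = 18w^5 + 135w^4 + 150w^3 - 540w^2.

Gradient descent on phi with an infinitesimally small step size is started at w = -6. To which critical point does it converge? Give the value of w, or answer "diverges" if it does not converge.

diverges

phi'(w) = 90w(w - 1)(w + 3)(w + 4), so phi'(-6) = 22680.
Gradient descent moves in the -phi' direction, i.e. w is decreasing.
There is no critical point below w=-6, and phi' keeps the same sign, so the iterate runs off to −∞.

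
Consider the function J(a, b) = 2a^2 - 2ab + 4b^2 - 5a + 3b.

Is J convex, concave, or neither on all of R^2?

convex

J is quadratic, so its Hessian is the constant matrix H = [[4, -2], [-2, 8]].
det(H) = 28, tr(H) = 12.
det(H) > 0 and tr(H) > 0, so H is positive definite everywhere: convex.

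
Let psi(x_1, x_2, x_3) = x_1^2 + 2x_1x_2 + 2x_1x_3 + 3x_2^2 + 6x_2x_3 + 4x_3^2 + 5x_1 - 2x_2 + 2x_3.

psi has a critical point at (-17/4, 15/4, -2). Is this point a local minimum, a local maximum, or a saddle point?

local minimum

The Hessian is constant: H = [[2, 2, 2], [2, 6, 6], [2, 6, 8]].
Leading principal minors: Δ₁ = 2, Δ₂ = 8, Δ₃ = 16.
All leading minors are positive, so H is positive definite: a local minimum.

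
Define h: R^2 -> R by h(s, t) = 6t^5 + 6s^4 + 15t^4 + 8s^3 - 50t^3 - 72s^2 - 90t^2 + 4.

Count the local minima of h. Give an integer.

h separates as a function of s plus a function of t, so ∇h=0 decouples.
∂h/∂s = 24s(s - 2)(s + 3) = 0 at s ∈ {-3, 0, 2}; ∂h/∂t = 30t(t - 2)(t + 1)(t + 3) = 0 at t ∈ {-3, -1, 0, 2}.
The Hessian is diagonal: diag(h_ss, h_tt). Second derivatives: h_ss(-3)=360, h_ss(0)=-144, h_ss(2)=240; h_tt(-3)=-900, h_tt(-1)=180, h_tt(0)=-180, h_tt(2)=900.
Local minima occur where both diagonal entries positive: (-3, -1), (-3, 2), (2, -1), (2, 2). Count: 4.

4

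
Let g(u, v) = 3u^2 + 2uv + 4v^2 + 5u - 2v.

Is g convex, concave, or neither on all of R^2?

g is quadratic, so its Hessian is the constant matrix H = [[6, 2], [2, 8]].
det(H) = 44, tr(H) = 14.
det(H) > 0 and tr(H) > 0, so H is positive definite everywhere: convex.

convex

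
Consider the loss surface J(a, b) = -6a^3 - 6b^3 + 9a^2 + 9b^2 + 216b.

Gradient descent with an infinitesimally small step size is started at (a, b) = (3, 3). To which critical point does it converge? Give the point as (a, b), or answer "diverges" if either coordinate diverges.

J is separable, so gradient descent decouples: a follows -∂J/∂a, b follows -∂J/∂b.
∂J/∂a = -18a(a - 1); at a=3 this is -108, so a increases.
∂J/∂b = -18(b - 4)(b + 3); at b=3 this is 108, so b decreases.
The a-coordinate has no critical point in that direction and runs off to infinity.

diverges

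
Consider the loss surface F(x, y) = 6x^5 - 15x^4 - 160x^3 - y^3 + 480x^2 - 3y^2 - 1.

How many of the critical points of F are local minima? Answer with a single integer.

F separates as a function of x plus a function of y, so ∇F=0 decouples.
∂F/∂x = 30x(x - 4)(x - 2)(x + 4) = 0 at x ∈ {-4, 0, 2, 4}; ∂F/∂y = -3y(y + 2) = 0 at y ∈ {-2, 0}.
The Hessian is diagonal: diag(F_xx, F_yy). Second derivatives: F_xx(-4)=-5760, F_xx(0)=960, F_xx(2)=-720, F_xx(4)=1920; F_yy(-2)=6, F_yy(0)=-6.
Local minima occur where both diagonal entries positive: (0, -2), (4, -2). Count: 2.

2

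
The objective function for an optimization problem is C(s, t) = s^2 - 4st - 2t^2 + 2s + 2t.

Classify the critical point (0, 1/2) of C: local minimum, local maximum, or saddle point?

saddle point

The Hessian of C is constant: H = [[2, -4], [-4, -4]].
det(H) = 2·(-4) − (-4)² = -24.
Since det(H) < 0, H is indefinite and the critical point is a saddle point.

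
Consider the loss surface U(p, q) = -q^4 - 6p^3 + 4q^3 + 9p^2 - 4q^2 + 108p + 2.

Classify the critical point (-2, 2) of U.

The mixed partial ∂²U/∂p∂q is 0, so the Hessian at any point is diag(U_pp, U_qq) = diag(18(-2p + 1), 4(-3q^2 + 6q - 2)).
At (-2, 2): H = diag(90, -8).
The eigenvalues have opposite signs, so H is indefinite: a saddle point.

saddle point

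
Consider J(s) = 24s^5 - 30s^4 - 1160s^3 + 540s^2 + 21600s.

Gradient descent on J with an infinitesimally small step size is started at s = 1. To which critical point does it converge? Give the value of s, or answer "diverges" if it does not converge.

-3

J'(s) = 120(s - 5)(s - 3)(s + 3)(s + 4), so J'(1) = 19200.
Gradient descent moves in the -J' direction, i.e. s is decreasing.
The nearest critical point in that direction is s = -3, where J'' = 5760 > 0 (a local minimum). The iterate converges there.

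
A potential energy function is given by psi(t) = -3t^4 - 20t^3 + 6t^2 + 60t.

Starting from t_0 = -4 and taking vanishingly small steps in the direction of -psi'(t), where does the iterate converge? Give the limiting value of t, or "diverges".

psi'(t) = -12(t - 1)(t + 1)(t + 5), so psi'(-4) = -180.
Gradient descent moves in the -psi' direction, i.e. t is increasing.
The nearest critical point in that direction is t = -1, where psi'' = 96 > 0 (a local minimum). The iterate converges there.

-1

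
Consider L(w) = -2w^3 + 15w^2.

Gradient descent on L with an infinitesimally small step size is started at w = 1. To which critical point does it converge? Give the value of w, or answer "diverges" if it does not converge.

L'(w) = -6w(w - 5), so L'(1) = 24.
Gradient descent moves in the -L' direction, i.e. w is decreasing.
The nearest critical point in that direction is w = 0, where L'' = 30 > 0 (a local minimum). The iterate converges there.

0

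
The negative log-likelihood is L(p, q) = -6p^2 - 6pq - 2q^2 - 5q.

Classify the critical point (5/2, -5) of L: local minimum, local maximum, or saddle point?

The Hessian of L is constant: H = [[-12, -6], [-6, -4]].
det(H) = (-12)·(-4) − (-6)² = 12.
det(H) > 0 and tr(H) = -16 < 0, so H is negative definite and the point is a local maximum.

local maximum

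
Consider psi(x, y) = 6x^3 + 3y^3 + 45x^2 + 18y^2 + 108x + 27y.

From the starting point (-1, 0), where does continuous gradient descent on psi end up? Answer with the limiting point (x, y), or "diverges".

psi is separable, so gradient descent decouples: x follows -∂psi/∂x, y follows -∂psi/∂y.
∂psi/∂x = 18(x + 2)(x + 3); at x=-1 this is 36, so x decreases.
∂psi/∂y = 9(y + 1)(y + 3); at y=0 this is 27, so y decreases.
x converges to its nearest critical value -2 (a local min of the x-part); y converges to -1. The iterate converges to (-2, -1).

(-2, -1)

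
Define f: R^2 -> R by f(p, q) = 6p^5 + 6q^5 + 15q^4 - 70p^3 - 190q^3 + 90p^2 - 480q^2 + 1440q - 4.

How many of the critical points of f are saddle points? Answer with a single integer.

8

f separates as a function of p plus a function of q, so ∇f=0 decouples.
∂f/∂p = 30p(p - 2)(p - 1)(p + 3) = 0 at p ∈ {-3, 0, 1, 2}; ∂f/∂q = 30(q - 4)(q - 1)(q + 3)(q + 4) = 0 at q ∈ {-4, -3, 1, 4}.
The Hessian is diagonal: diag(f_pp, f_qq). Second derivatives: f_pp(-3)=-1800, f_pp(0)=180, f_pp(1)=-120, f_pp(2)=300; f_qq(-4)=-1200, f_qq(-3)=840, f_qq(1)=-1800, f_qq(4)=5040.
Saddle points occur where the two diagonal entries have opposite signs: (-3, -3), (-3, 4), (0, -4), (0, 1), (1, -3), (1, 4), (2, -4), (2, 1). Count: 8.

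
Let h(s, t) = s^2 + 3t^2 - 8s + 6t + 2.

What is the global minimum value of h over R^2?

-17

h(s,t) separates as P(s) + Q(t) + 2, so its minimum is min P + min Q + 2.
P'(s) = 2s - 8 vanishes at s ∈ {4}; Q'(t) = 6(t + 1) vanishes at t ∈ {-1}.
Local minima of P (where P''>0): P(4)=-16. Local minima of Q: Q(-1)=-3.
So the global minimum of h is P(4) + Q(-1) + 2 = -16 − 3 + 2 = -17, attained at (4, -1).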